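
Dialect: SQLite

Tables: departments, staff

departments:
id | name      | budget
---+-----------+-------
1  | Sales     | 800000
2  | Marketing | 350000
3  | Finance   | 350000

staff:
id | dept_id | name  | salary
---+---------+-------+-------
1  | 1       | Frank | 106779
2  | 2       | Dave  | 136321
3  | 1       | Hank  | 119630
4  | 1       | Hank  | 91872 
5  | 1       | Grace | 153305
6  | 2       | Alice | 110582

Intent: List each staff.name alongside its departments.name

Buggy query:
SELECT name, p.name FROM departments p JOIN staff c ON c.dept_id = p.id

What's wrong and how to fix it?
Bug: Both tables have a 'name' column; the unqualified reference is ambiguous

Fix: Prefix ambiguous columns with the table alias

Corrected query:
SELECT c.name, p.name FROM departments p JOIN staff c ON c.dept_id = p.id

Result:
name  | name     
------+----------
Frank | Sales    
Dave  | Marketing
Hank  | Sales    
Hank  | Sales    
Grace | Sales    
Alice | Marketing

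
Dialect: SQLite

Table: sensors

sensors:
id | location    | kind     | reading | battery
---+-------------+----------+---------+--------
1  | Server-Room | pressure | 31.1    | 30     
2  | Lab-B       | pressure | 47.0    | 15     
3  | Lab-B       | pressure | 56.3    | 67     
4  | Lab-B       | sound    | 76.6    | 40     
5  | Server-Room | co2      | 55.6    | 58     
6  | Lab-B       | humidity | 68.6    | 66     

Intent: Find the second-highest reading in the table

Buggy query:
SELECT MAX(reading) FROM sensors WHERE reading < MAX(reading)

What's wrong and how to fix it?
Bug: MAX(reading) on the right of the comparison is an aggregate-in-WHERE error

Fix: Compute the overall MAX in a subquery, then take MAX of rows below it

Corrected query:
SELECT MAX(reading) FROM sensors WHERE reading < (SELECT MAX(reading) FROM sensors)

Result:
MAX(reading)
------------
68.6        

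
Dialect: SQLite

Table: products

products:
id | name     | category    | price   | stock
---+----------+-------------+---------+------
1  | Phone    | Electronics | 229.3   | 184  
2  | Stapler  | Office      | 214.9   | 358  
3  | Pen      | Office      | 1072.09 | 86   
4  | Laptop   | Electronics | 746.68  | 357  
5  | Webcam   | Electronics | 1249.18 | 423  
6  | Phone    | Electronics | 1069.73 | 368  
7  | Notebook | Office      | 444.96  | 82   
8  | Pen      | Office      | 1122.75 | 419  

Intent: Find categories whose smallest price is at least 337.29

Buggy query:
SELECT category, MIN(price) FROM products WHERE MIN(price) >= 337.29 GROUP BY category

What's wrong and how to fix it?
Bug: Aggregates like MIN are computed per group after WHERE runs

Fix: Use HAVING for the per-group MIN condition

Corrected query:
SELECT category, MIN(price) FROM products GROUP BY category HAVING MIN(price) >= 337.29

Result:
(no rows)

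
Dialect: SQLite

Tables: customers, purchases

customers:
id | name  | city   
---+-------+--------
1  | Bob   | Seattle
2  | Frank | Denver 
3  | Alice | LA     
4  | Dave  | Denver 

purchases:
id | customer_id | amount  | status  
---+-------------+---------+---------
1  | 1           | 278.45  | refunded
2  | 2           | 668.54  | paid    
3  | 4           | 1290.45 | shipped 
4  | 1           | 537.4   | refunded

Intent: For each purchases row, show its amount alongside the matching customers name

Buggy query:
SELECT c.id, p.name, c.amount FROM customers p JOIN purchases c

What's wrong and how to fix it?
Bug: Missing join condition: each purchases row is matched to all customers rows instead of just its own

Fix: Add ON c.customer_id = p.id to the JOIN

Corrected query:
SELECT c.id, p.name, c.amount FROM customers p JOIN purchases c ON c.customer_id = p.id

Result:
id | name  | amount 
---+-------+--------
1  | Bob   | 278.45 
2  | Frank | 668.54 
3  | Dave  | 1290.45
4  | Bob   | 537.4  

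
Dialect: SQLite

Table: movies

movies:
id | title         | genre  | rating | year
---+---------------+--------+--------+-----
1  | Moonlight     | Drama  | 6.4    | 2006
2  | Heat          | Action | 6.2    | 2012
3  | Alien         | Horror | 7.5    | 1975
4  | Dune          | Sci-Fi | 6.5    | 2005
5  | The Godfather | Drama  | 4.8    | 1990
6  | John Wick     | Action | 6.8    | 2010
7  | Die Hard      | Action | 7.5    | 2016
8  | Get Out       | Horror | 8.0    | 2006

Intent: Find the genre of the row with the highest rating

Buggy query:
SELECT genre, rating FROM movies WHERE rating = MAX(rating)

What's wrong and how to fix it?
Bug: MAX(rating) is an aggregate and cannot be used directly in WHERE

Fix: Wrap MAX in a scalar subquery so WHERE compares against a single value

Corrected query:
SELECT genre, rating FROM movies WHERE rating = (SELECT MAX(rating) FROM movies)

Result:
genre  | rating
-------+-------
Horror | 8     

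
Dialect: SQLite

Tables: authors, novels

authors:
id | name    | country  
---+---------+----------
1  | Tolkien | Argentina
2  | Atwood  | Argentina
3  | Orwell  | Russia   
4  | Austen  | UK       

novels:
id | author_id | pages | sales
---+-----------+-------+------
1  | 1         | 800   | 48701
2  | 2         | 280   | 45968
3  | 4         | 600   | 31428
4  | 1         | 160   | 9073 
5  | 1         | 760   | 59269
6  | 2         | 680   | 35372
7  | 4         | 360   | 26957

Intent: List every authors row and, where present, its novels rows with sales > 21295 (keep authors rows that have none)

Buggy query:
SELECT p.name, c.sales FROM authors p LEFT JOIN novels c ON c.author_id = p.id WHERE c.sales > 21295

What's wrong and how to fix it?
Bug: Filtering c.sales in WHERE discards the NULL rows produced by LEFT JOIN, turning it into an inner join

Fix: Put 'c.sales > 21295' in the JOIN's ON clause instead of WHERE

Corrected query:
SELECT p.name, c.sales FROM authors p LEFT JOIN novels c ON c.author_id = p.id AND c.sales > 21295

Result:
name    | sales
--------+------
Tolkien | 48701
Tolkien | 59269
Atwood  | 35372
Atwood  | 45968
Orwell  | NULL 
Austen  | 26957
Austen  | 31428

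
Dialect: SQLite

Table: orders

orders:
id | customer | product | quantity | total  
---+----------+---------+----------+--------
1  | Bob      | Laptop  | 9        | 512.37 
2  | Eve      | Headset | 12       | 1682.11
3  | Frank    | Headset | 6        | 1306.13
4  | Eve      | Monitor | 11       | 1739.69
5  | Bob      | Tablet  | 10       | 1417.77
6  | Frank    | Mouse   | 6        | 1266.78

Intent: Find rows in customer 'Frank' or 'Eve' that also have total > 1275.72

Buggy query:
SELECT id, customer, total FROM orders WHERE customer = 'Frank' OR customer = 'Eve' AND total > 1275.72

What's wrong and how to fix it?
Bug: AND binds tighter than OR, so this parses as customer = 'Frank' OR (customer = 'Eve' AND total > 1275.72)

Fix: Add parentheses around the OR so the AND applies to both alternatives

Corrected query:
SELECT id, customer, total FROM orders WHERE (customer = 'Frank' OR customer = 'Eve') AND total > 1275.72

Result:
id | customer | total  
---+----------+--------
2  | Eve      | 1682.11
3  | Frank    | 1306.13
4  | Eve      | 1739.69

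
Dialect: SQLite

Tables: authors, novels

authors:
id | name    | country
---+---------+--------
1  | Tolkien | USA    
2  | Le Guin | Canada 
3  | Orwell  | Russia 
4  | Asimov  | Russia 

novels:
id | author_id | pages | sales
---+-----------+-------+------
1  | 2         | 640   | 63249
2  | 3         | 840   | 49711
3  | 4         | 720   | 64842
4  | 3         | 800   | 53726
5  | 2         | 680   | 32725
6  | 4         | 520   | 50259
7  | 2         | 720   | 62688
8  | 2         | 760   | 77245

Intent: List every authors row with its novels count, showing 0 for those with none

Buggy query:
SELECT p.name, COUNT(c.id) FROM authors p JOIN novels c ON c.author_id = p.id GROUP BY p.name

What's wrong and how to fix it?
Bug: INNER JOIN drops authors rows that have no matching novels rows

Fix: Switch to LEFT JOIN to retain unmatched parent rows

Corrected query:
SELECT p.name, COUNT(c.id) FROM authors p LEFT JOIN novels c ON c.author_id = p.id GROUP BY p.name

Result:
name    | COUNT(c.id)
--------+------------
Asimov  | 2          
Le Guin | 4          
Orwell  | 2          
Tolkien | 0          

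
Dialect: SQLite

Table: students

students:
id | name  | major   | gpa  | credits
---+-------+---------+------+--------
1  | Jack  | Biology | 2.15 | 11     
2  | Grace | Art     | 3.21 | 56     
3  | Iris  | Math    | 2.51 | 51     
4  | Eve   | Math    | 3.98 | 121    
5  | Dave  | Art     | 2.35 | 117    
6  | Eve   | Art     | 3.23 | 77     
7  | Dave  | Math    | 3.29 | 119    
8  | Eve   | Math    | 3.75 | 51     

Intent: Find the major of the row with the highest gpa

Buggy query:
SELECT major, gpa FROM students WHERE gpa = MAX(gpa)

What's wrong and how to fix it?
Bug: WHERE is evaluated per row; an aggregate over the whole table isn't defined there

Fix: Use a subquery: WHERE gpa = (SELECT MAX(gpa) FROM students)

Corrected query:
SELECT major, gpa FROM students WHERE gpa = (SELECT MAX(gpa) FROM students)

Result:
major | gpa 
------+-----
Math  | 3.98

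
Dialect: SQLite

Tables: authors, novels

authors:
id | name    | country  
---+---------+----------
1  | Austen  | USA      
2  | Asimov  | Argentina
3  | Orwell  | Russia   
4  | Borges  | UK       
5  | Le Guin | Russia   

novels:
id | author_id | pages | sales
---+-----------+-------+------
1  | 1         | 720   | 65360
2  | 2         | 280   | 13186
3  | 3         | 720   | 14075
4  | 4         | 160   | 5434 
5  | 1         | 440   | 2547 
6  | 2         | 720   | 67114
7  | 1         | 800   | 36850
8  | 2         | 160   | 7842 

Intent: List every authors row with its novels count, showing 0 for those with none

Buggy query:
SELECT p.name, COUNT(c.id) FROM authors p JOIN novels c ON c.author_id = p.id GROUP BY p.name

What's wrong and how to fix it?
Bug: INNER JOIN drops authors rows that have no matching novels rows

Fix: Use LEFT JOIN so parents without children still appear (COUNT(c.id) gives 0)

Corrected query:
SELECT p.name, COUNT(c.id) FROM authors p LEFT JOIN novels c ON c.author_id = p.id GROUP BY p.name

Result:
name    | COUNT(c.id)
--------+------------
Asimov  | 3          
Austen  | 3          
Borges  | 1          
Le Guin | 0          
Orwell  | 1          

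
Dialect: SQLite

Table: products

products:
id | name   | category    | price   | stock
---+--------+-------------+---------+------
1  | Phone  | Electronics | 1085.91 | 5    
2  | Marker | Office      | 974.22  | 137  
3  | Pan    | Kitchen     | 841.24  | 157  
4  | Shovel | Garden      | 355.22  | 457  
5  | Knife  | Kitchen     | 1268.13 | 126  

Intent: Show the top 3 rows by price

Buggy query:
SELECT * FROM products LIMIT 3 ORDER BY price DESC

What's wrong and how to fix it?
Bug: ORDER BY cannot follow LIMIT; LIMIT is the final clause

Fix: Swap the clauses: ORDER BY first, then LIMIT

Corrected query:
SELECT * FROM products ORDER BY price DESC LIMIT 3

Result:
id | name   | category    | price   | stock
---+--------+-------------+---------+------
5  | Knife  | Kitchen     | 1268.13 | 126  
1  | Phone  | Electronics | 1085.91 | 5    
2  | Marker | Office      | 974.22  | 137  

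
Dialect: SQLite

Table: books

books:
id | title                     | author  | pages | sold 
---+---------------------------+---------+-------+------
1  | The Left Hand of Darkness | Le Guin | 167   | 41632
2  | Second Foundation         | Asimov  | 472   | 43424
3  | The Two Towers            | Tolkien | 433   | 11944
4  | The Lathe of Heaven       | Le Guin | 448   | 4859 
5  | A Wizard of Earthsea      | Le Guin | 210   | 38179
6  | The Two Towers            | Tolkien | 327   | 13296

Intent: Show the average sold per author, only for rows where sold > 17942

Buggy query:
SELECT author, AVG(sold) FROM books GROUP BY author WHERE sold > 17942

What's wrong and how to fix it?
Bug: Row-level WHERE must come before GROUP BY in the clause order

Fix: Move the WHERE clause before GROUP BY

Corrected query:
SELECT author, AVG(sold) FROM books WHERE sold > 17942 GROUP BY author

Result:
author  | AVG(sold)
--------+----------
Asimov  | 43424    
Le Guin | 39905.5  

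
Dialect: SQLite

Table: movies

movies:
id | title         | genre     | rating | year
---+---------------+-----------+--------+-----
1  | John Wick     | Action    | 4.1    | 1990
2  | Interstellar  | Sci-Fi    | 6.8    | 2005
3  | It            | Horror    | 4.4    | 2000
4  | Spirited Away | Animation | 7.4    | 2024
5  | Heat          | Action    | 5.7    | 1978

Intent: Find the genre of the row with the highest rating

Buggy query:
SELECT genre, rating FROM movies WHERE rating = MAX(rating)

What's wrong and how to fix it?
Bug: MAX(rating) is an aggregate and cannot be used directly in WHERE

Fix: Use a subquery: WHERE rating = (SELECT MAX(rating) FROM movies)

Corrected query:
SELECT genre, rating FROM movies WHERE rating = (SELECT MAX(rating) FROM movies)

Result:
genre     | rating
----------+-------
Animation | 7.4   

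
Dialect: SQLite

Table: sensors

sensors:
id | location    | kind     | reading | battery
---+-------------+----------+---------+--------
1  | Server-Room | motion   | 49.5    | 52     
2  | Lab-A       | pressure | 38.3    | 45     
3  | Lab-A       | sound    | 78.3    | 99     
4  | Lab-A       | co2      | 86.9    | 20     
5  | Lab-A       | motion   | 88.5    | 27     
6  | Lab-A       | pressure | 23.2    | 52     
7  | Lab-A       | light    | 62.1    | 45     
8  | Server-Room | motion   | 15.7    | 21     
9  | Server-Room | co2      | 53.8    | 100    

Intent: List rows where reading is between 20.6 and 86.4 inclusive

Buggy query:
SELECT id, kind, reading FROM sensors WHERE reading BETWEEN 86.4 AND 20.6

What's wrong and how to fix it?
Bug: BETWEEN expects the lower bound first; with 86.4 AND 20.6 the range is empty

Fix: Swap the bounds so the smaller value comes first

Corrected query:
SELECT id, kind, reading FROM sensors WHERE reading BETWEEN 20.6 AND 86.4

Result:
id | kind     | reading
---+----------+--------
1  | motion   | 49.5   
2  | pressure | 38.3   
3  | sound    | 78.3   
6  | pressure | 23.2   
7  | light    | 62.1   
9  | co2      | 53.8   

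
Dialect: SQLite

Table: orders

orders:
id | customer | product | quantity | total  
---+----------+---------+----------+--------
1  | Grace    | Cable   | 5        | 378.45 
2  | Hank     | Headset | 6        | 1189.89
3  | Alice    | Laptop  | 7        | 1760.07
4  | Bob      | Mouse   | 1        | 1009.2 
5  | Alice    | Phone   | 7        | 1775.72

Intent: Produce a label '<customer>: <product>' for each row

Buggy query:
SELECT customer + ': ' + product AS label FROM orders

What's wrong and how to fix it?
Bug: SQLite uses || for string concatenation; + coerces text to numbers (yielding 0)

Fix: Use the || operator for string concatenation

Corrected query:
SELECT customer || ': ' || product AS label FROM orders

Result:
label        
-------------
Grace: Cable 
Hank: Headset
Alice: Laptop
Bob: Mouse   
Alice: Phone 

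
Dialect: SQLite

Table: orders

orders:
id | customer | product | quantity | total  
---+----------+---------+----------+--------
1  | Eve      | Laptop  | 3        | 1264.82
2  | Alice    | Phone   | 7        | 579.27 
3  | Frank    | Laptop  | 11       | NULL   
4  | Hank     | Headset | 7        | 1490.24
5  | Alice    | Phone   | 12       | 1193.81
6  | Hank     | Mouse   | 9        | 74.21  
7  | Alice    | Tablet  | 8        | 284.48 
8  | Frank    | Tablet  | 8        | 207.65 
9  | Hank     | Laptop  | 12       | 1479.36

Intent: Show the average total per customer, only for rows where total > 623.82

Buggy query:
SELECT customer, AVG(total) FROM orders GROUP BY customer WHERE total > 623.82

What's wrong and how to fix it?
Bug: WHERE cannot follow GROUP BY

Fix: Place WHERE between FROM and GROUP BY

Corrected query:
SELECT customer, AVG(total) FROM orders WHERE total > 623.82 GROUP BY customer

Result:
customer | AVG(total)
---------+-----------
Alice    | 1193.81   
Eve      | 1264.82   
Hank     | 1484.8    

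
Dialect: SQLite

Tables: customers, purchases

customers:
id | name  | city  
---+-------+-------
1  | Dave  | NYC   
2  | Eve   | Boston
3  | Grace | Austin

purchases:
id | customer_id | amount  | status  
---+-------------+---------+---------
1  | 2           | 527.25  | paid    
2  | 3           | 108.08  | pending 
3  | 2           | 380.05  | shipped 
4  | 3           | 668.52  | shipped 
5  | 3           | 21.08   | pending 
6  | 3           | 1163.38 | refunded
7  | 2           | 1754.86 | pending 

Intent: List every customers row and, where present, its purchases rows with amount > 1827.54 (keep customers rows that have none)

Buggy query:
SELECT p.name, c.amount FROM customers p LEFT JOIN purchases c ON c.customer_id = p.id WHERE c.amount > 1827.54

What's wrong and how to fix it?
Bug: Filtering c.amount in WHERE discards the NULL rows produced by LEFT JOIN, turning it into an inner join

Fix: Put 'c.amount > 1827.54' in the JOIN's ON clause instead of WHERE

Corrected query:
SELECT p.name, c.amount FROM customers p LEFT JOIN purchases c ON c.customer_id = p.id AND c.amount > 1827.54

Result:
name  | amount
------+-------
Dave  | NULL  
Eve   | NULL  
Grace | NULL  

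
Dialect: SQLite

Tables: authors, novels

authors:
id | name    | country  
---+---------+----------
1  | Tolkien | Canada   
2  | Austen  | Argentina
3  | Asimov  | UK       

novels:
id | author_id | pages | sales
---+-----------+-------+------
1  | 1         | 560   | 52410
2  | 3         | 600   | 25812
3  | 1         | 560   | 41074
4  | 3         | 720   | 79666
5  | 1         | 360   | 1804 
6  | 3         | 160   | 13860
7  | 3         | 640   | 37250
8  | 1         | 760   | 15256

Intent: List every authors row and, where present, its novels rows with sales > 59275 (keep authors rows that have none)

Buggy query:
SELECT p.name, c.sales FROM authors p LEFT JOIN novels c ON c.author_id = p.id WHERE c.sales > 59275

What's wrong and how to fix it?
Bug: A WHERE condition on the right-hand table after LEFT JOIN drops unmatched parents

Fix: Put 'c.sales > 59275' in the JOIN's ON clause instead of WHERE

Corrected query:
SELECT p.name, c.sales FROM authors p LEFT JOIN novels c ON c.author_id = p.id AND c.sales > 59275

Result:
name    | sales
--------+------
Tolkien | NULL 
Austen  | NULL 
Asimov  | 79666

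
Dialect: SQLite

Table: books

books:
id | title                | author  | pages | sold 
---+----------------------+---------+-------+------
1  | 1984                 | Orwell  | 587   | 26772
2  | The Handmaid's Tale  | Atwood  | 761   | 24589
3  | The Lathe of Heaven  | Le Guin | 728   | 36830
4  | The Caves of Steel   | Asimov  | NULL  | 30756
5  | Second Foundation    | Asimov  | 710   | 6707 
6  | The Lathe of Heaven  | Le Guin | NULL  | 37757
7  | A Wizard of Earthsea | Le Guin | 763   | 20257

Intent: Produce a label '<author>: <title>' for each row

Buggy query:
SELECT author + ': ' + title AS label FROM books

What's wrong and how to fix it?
Bug: SQLite uses || for string concatenation; + coerces text to numbers (yielding 0)

Fix: Use the || operator for string concatenation

Corrected query:
SELECT author || ': ' || title AS label FROM books

Result:
label                        
-----------------------------
Orwell: 1984                 
Atwood: The Handmaid's Tale  
Le Guin: The Lathe of Heaven 
Asimov: The Caves of Steel   
Asimov: Second Foundation    
Le Guin: The Lathe of Heaven 
Le Guin: A Wizard of Earthsea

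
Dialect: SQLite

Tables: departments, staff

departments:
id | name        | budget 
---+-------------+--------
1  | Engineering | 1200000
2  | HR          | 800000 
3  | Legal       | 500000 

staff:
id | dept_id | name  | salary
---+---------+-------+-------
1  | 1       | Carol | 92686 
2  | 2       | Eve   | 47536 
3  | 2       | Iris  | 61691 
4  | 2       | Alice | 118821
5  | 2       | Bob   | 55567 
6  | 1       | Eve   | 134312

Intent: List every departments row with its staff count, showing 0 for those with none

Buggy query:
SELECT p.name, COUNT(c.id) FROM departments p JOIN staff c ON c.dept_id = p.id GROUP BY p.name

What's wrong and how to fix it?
Bug: INNER JOIN drops departments rows that have no matching staff rows

Fix: Switch to LEFT JOIN to retain unmatched parent rows

Corrected query:
SELECT p.name, COUNT(c.id) FROM departments p LEFT JOIN staff c ON c.dept_id = p.id GROUP BY p.name

Result:
name        | COUNT(c.id)
------------+------------
Engineering | 2          
HR          | 4          
Legal       | 0          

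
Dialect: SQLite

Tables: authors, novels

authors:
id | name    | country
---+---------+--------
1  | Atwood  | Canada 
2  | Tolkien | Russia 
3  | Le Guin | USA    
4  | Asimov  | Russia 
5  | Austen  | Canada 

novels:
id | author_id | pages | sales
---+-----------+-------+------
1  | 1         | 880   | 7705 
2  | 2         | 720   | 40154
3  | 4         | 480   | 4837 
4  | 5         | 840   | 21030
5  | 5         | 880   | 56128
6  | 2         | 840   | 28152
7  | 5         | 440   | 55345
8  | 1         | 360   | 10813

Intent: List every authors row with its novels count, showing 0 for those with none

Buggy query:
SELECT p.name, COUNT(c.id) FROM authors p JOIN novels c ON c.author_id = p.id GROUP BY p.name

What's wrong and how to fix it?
Bug: An inner join excludes parents with zero children

Fix: Use LEFT JOIN so parents without children still appear (COUNT(c.id) gives 0)

Corrected query:
SELECT p.name, COUNT(c.id) FROM authors p LEFT JOIN novels c ON c.author_id = p.id GROUP BY p.name

Result:
name    | COUNT(c.id)
--------+------------
Asimov  | 1          
Atwood  | 2          
Austen  | 3          
Le Guin | 0          
Tolkien | 2          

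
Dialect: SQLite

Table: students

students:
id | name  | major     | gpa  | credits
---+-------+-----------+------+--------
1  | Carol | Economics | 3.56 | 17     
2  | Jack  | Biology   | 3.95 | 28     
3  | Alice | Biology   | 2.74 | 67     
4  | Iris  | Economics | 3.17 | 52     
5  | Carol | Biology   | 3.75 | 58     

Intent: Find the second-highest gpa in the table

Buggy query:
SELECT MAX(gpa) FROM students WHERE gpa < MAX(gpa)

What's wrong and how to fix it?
Bug: The inner MAX is an aggregate inside WHERE, which is not allowed

Fix: Compute the overall MAX in a subquery, then take MAX of rows below it

Corrected query:
SELECT MAX(gpa) FROM students WHERE gpa < (SELECT MAX(gpa) FROM students)

Result:
MAX(gpa)
--------
3.75    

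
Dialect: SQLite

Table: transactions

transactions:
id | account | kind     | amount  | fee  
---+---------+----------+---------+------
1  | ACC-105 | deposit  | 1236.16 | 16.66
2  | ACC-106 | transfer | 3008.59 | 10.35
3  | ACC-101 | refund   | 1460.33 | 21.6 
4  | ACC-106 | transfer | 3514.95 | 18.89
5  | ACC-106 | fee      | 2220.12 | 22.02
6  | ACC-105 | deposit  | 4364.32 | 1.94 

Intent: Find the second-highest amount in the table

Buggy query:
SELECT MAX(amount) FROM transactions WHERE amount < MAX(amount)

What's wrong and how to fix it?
Bug: MAX(amount) on the right of the comparison is an aggregate-in-WHERE error

Fix: Compute the overall MAX in a subquery, then take MAX of rows below it

Corrected query:
SELECT MAX(amount) FROM transactions WHERE amount < (SELECT MAX(amount) FROM transactions)

Result:
MAX(amount)
-----------
3514.95    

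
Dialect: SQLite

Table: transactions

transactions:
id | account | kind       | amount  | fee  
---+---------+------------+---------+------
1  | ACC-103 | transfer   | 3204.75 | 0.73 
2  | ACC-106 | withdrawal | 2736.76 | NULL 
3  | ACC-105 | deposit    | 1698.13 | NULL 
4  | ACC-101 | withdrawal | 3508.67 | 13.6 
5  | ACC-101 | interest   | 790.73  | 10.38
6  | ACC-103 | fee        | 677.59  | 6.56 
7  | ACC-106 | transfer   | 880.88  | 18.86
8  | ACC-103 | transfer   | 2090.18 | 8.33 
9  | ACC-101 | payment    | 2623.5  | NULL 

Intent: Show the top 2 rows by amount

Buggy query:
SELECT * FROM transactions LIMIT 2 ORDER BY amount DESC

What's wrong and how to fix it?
Bug: ORDER BY cannot follow LIMIT; LIMIT is the final clause

Fix: Swap the clauses: ORDER BY first, then LIMIT

Corrected query:
SELECT * FROM transactions ORDER BY amount DESC LIMIT 2

Result:
id | account | kind       | amount  | fee 
---+---------+------------+---------+-----
4  | ACC-101 | withdrawal | 3508.67 | 13.6
1  | ACC-103 | transfer   | 3204.75 | 0.73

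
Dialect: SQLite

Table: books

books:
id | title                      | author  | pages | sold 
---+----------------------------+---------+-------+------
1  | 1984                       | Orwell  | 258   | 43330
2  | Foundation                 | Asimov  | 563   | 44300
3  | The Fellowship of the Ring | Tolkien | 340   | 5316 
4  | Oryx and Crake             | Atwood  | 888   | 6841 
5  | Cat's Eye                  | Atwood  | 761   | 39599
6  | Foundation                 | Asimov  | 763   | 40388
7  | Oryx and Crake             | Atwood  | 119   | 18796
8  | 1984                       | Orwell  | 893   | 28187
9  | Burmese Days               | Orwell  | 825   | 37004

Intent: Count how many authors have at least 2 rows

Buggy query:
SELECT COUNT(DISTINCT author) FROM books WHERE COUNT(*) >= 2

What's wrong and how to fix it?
Bug: COUNT(*) cannot appear in WHERE; the per-group count doesn't exist yet

Fix: Use a subquery that GROUPs and filters with HAVING, then count its rows

Corrected query:
SELECT COUNT(*) FROM (SELECT author FROM books GROUP BY author HAVING COUNT(*) >= 2)

Result:
COUNT(*)
--------
3       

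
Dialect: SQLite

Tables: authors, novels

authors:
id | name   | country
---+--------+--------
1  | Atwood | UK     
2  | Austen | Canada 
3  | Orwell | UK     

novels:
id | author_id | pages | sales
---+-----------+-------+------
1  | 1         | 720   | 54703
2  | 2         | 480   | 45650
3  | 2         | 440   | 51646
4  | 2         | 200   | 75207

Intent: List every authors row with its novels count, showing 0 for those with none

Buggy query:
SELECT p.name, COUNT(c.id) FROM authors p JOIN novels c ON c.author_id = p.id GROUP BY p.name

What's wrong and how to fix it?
Bug: An inner join excludes parents with zero children

Fix: Use LEFT JOIN so parents without children still appear (COUNT(c.id) gives 0)

Corrected query:
SELECT p.name, COUNT(c.id) FROM authors p LEFT JOIN novels c ON c.author_id = p.id GROUP BY p.name

Result:
name   | COUNT(c.id)
-------+------------
Atwood | 1          
Austen | 3          
Orwell | 0          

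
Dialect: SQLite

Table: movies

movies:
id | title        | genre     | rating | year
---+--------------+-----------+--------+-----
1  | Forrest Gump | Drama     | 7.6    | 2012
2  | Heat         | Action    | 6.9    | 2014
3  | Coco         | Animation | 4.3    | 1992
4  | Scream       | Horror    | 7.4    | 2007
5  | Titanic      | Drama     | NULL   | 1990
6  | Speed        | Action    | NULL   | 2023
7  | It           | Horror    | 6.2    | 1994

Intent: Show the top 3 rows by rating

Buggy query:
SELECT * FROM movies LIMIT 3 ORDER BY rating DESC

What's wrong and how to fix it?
Bug: ORDER BY cannot follow LIMIT; LIMIT is the final clause

Fix: Sort with ORDER BY, then apply LIMIT

Corrected query:
SELECT * FROM movies ORDER BY rating DESC LIMIT 3

Result:
id | title        | genre  | rating | year
---+--------------+--------+--------+-----
1  | Forrest Gump | Drama  | 7.6    | 2012
4  | Scream       | Horror | 7.4    | 2007
2  | Heat         | Action | 6.9    | 2014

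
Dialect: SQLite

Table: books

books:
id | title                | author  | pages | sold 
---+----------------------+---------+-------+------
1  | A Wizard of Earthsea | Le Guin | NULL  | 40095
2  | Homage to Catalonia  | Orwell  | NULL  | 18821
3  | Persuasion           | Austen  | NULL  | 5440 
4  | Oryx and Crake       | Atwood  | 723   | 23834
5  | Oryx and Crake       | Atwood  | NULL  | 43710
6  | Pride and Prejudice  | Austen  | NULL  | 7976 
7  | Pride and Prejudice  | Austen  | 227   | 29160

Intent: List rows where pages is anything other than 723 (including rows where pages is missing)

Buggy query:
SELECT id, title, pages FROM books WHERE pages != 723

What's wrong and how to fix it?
Bug: Inequality against NULL is unknown, not true; rows with NULL are dropped

Fix: Handle NULL separately with IS NULL alongside the inequality

Corrected query:
SELECT id, title, pages FROM books WHERE pages != 723 OR pages IS NULL

Result:
id | title                | pages
---+----------------------+------
1  | A Wizard of Earthsea | NULL 
2  | Homage to Catalonia  | NULL 
3  | Persuasion           | NULL 
5  | Oryx and Crake       | NULL 
6  | Pride and Prejudice  | NULL 
7  | Pride and Prejudice  | 227  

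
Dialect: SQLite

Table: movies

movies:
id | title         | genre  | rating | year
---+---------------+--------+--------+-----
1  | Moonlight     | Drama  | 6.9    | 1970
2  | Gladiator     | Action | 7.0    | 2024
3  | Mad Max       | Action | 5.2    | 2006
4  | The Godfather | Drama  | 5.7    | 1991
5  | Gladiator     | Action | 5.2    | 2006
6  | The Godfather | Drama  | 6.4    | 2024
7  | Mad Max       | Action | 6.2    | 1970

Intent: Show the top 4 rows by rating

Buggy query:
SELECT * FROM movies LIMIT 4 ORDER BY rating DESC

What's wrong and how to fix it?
Bug: LIMIT must come after ORDER BY

Fix: Swap the clauses: ORDER BY first, then LIMIT

Corrected query:
SELECT * FROM movies ORDER BY rating DESC LIMIT 4

Result:
id | title         | genre  | rating | year
---+---------------+--------+--------+-----
2  | Gladiator     | Action | 7      | 2024
1  | Moonlight     | Drama  | 6.9    | 1970
6  | The Godfather | Drama  | 6.4    | 2024
7  | Mad Max       | Action | 6.2    | 1970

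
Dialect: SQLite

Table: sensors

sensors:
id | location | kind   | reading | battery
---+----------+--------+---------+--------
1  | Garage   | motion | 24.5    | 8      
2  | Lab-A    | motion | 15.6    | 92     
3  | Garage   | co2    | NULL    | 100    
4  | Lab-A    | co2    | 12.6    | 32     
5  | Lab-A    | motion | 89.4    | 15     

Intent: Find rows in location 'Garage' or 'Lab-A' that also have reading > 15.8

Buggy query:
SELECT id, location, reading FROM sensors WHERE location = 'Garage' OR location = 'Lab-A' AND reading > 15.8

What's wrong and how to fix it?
Bug: Without parentheses, AND is evaluated before OR, so the reading filter only applies to the 'Lab-A' branch

Fix: Add parentheses around the OR so the AND applies to both alternatives

Corrected query:
SELECT id, location, reading FROM sensors WHERE (location = 'Garage' OR location = 'Lab-A') AND reading > 15.8

Result:
id | location | reading
---+----------+--------
1  | Garage   | 24.5   
5  | Lab-A    | 89.4   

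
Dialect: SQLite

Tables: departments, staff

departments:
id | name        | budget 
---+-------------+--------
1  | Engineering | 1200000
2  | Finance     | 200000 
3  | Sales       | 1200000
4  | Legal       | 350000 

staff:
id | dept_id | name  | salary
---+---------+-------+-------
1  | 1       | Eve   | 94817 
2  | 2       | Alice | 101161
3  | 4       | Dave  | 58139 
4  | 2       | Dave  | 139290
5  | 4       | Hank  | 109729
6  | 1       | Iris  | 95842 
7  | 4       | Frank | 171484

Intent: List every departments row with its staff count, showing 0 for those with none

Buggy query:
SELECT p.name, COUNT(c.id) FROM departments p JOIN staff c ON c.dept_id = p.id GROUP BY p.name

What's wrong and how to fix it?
Bug: INNER JOIN drops departments rows that have no matching staff rows

Fix: Switch to LEFT JOIN to retain unmatched parent rows

Corrected query:
SELECT p.name, COUNT(c.id) FROM departments p LEFT JOIN staff c ON c.dept_id = p.id GROUP BY p.name

Result:
name        | COUNT(c.id)
------------+------------
Engineering | 2          
Finance     | 2          
Legal       | 3          
Sales       | 0          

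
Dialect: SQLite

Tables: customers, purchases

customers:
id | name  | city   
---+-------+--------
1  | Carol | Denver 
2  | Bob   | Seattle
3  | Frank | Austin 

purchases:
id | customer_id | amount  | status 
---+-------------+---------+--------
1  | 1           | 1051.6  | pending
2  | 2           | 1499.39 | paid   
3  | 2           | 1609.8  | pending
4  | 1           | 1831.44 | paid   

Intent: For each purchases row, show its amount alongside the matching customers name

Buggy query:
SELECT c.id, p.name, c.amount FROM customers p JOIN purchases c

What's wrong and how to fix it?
Bug: Missing join condition: each purchases row is matched to all customers rows instead of just its own

Fix: Add ON c.customer_id = p.id to the JOIN

Corrected query:
SELECT c.id, p.name, c.amount FROM customers p JOIN purchases c ON c.customer_id = p.id

Result:
id | name  | amount 
---+-------+--------
1  | Carol | 1051.6 
2  | Bob   | 1499.39
3  | Bob   | 1609.8 
4  | Carol | 1831.44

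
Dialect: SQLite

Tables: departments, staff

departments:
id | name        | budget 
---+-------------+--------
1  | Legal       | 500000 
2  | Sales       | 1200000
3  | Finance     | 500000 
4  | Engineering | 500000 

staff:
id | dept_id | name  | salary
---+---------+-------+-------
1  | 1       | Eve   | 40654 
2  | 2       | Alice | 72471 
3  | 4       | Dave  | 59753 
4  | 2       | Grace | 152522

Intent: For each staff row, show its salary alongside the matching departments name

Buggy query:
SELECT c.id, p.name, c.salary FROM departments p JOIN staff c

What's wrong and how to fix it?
Bug: JOIN with no ON clause produces a cartesian product; every staff row pairs with every departments row

Fix: Specify the join condition linking the foreign key to the parent id

Corrected query:
SELECT c.id, p.name, c.salary FROM departments p JOIN staff c ON c.dept_id = p.id

Result:
id | name        | salary
---+-------------+-------
1  | Legal       | 40654 
2  | Sales       | 72471 
3  | Engineering | 59753 
4  | Sales       | 152522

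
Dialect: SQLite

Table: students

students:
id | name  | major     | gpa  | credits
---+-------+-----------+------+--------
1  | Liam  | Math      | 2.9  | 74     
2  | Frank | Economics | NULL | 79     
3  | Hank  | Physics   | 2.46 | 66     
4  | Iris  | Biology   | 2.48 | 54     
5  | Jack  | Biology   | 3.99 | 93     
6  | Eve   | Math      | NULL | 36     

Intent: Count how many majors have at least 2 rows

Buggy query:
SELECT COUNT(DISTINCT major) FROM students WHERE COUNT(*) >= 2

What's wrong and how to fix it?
Bug: WHERE filters individual rows, not groups, so a group-level COUNT is invalid there

Fix: Use a subquery that GROUPs and filters with HAVING, then count its rows

Corrected query:
SELECT COUNT(*) FROM (SELECT major FROM students GROUP BY major HAVING COUNT(*) >= 2)

Result:
COUNT(*)
--------
2       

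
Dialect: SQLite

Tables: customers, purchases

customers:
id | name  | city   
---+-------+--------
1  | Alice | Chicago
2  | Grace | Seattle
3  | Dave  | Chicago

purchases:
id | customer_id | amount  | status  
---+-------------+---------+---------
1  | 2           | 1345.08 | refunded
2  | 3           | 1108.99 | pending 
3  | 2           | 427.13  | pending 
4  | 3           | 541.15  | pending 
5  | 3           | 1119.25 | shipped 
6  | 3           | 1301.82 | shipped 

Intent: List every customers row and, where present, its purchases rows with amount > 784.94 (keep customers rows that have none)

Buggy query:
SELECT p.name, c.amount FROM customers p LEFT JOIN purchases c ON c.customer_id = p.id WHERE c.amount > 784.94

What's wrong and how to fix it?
Bug: A WHERE condition on the right-hand table after LEFT JOIN drops unmatched parents

Fix: Move the right-table condition into the ON clause so unmatched parents are kept

Corrected query:
SELECT p.name, c.amount FROM customers p LEFT JOIN purchases c ON c.customer_id = p.id AND c.amount > 784.94

Result:
name  | amount 
------+--------
Alice | NULL   
Grace | 1345.08
Dave  | 1108.99
Dave  | 1119.25
Dave  | 1301.82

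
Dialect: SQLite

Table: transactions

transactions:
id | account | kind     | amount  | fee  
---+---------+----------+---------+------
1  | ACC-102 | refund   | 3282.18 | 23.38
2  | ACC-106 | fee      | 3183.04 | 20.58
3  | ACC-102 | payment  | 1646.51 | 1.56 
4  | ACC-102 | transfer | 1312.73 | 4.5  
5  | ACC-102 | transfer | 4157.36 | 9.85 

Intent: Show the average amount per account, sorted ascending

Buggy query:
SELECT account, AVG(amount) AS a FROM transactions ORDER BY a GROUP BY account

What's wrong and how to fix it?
Bug: GROUP BY must precede ORDER BY

Fix: Move ORDER BY to the end, after GROUP BY

Corrected query:
SELECT account, AVG(amount) AS a FROM transactions GROUP BY account ORDER BY a

Result:
account | a       
--------+---------
ACC-102 | 2599.695
ACC-106 | 3183.04 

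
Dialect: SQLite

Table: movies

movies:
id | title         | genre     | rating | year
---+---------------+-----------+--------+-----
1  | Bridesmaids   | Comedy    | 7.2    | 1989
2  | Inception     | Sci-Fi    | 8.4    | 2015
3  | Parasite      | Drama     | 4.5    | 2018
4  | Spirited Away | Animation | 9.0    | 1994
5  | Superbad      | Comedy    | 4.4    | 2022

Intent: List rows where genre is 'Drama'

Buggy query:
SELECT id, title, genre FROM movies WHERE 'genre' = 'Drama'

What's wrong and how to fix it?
Bug: 'genre' in single quotes is a string literal, not the column; the comparison is literal-vs-literal and never true

Fix: Reference the column as genre without single quotes

Corrected query:
SELECT id, title, genre FROM movies WHERE genre = 'Drama'

Result:
id | title    | genre
---+----------+------
3  | Parasite | Drama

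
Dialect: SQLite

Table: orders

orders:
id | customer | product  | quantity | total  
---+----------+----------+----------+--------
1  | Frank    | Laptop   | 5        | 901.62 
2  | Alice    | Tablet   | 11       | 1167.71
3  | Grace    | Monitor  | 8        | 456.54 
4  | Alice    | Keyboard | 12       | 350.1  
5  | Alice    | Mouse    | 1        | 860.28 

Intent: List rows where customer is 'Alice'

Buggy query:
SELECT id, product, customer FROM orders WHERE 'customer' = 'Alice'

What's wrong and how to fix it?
Bug: 'customer' in single quotes is a string literal, not the column; the comparison is literal-vs-literal and never true

Fix: Reference the column as customer without single quotes

Corrected query:
SELECT id, product, customer FROM orders WHERE customer = 'Alice'

Result:
id | product  | customer
---+----------+---------
2  | Tablet   | Alice   
4  | Keyboard | Alice   
5  | Mouse    | Alice   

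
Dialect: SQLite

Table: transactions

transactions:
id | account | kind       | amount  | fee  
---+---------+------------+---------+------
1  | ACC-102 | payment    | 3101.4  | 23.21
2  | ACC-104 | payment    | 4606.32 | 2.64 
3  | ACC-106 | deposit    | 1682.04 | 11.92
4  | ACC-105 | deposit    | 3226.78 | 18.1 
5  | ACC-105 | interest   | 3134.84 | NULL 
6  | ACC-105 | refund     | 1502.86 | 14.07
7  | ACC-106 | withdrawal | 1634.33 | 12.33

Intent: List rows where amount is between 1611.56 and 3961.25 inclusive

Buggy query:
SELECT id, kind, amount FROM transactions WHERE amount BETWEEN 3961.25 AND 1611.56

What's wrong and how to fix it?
Bug: The bounds are reversed; BETWEEN a AND b requires a <= b to match anything

Fix: Swap the bounds so the smaller value comes first

Corrected query:
SELECT id, kind, amount FROM transactions WHERE amount BETWEEN 1611.56 AND 3961.25

Result:
id | kind       | amount 
---+------------+--------
1  | payment    | 3101.4 
3  | deposit    | 1682.04
4  | deposit    | 3226.78
5  | interest   | 3134.84
7  | withdrawal | 1634.33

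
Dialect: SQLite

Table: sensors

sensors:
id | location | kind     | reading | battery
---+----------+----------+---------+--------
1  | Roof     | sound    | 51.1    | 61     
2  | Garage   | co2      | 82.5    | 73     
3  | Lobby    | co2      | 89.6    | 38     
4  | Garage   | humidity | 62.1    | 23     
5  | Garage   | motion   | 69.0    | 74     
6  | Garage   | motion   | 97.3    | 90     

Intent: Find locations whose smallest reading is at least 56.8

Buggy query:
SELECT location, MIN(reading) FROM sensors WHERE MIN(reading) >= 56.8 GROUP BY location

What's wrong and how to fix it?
Bug: MIN() in WHERE is a misuse of aggregate

Fix: Use HAVING for the per-group MIN condition

Corrected query:
SELECT location, MIN(reading) FROM sensors GROUP BY location HAVING MIN(reading) >= 56.8

Result:
location | MIN(reading)
---------+-------------
Garage   | 62.1        
Lobby    | 89.6        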